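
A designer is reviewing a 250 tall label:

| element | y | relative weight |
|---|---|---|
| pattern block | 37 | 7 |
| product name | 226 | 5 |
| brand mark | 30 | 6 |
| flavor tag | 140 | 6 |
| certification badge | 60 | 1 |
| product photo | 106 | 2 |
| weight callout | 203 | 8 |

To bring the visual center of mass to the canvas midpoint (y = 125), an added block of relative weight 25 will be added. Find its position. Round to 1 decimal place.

With the added block, Σw becomes 7 + 5 + 6 + 6 + 1 + 2 + 8 + 25 = 60.
y: need Σw·y = 60·125 = 7500. Existing = 7·37 + 5·226 + 6·30 + 6·140 + 1·60 + 2·106 + 8·203 = 4305. Remainder 3195 / 25 ≈ 127.80.

y ≈ 127.8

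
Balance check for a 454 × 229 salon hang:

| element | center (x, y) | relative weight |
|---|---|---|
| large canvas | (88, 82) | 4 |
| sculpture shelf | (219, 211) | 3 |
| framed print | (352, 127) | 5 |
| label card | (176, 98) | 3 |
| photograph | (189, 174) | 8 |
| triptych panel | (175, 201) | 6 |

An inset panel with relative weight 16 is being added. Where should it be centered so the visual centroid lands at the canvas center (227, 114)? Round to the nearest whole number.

After adding the inset panel, total weight = 4 + 3 + 5 + 3 + 8 + 6 + 16 = 45.
Along x: (5859 + 16·x) / 45 = 227 (existing moment 4·88 + 3·219 + 5·352 + 3·176 + 8·189 + 6·175 = 5859) ⇒ x = (10215 − 5859) / 16 ≈ 272.25.
Along y: (4488 + 16·y) / 45 = 114 (existing moment 4·82 + 3·211 + 5·127 + 3·98 + 8·174 + 6·201 = 4488) ⇒ y = (5130 − 4488) / 16 ≈ 40.12.

(272, 40)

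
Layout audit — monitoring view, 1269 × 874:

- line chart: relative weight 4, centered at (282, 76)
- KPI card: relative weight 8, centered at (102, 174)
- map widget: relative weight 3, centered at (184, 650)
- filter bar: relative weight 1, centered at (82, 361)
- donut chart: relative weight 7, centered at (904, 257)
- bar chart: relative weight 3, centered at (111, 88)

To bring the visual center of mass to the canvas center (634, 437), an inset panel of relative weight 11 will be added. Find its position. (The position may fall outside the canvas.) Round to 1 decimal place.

New total weight: (4 + 8 + 3 + 1 + 7 + 3) + 11 = 37.
x: target moment 37×634 = 23458; current 4·282 + 8·102 + 3·184 + 1·82 + 7·904 + 3·111 = 9239; the inset panel supplies 14219, so x = 14219/11 ≈ 1292.64.
y: target moment 37×437 = 16169; current 4·76 + 8·174 + 3·650 + 1·361 + 7·257 + 3·88 = 6070; the inset panel supplies 10099, so y = 10099/11 ≈ 918.09.

(1292.6, 918.1)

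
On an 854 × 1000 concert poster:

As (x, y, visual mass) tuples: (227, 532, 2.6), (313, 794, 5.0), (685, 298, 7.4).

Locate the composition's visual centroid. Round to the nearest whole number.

Weights sum to 2.6 + 5.0 + 7.4 = 15.0.
x-moment: 2.6·227 + 5.0·313 + 7.4·685 = 7224.2; centroid 7224.2/15.0 ≈ 481.61.
y-moment: 2.6·532 + 5.0·794 + 7.4·298 = 7558.4; centroid 7558.4/15.0 ≈ 503.89.

(482, 504)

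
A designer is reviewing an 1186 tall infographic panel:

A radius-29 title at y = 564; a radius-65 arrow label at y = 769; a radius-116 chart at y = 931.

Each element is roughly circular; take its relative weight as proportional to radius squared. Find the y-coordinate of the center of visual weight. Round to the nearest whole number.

r² weights: title 29² = 841, arrow label 65² = 4225, chart 116² = 13456. Total = 18522.
Σw·y = 841·564 + 4225·769 + 13456·931 = 16250885, so ȳ = 16250885/18522 ≈ 877.38.

y ≈ 877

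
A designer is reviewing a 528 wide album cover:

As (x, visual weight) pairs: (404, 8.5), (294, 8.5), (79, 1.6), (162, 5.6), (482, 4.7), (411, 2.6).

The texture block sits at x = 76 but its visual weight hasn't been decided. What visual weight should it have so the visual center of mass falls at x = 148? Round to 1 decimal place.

w ≈ 78.3

Known weights sum to 8.5 + 8.5 + 1.6 + 5.6 + 4.7 + 2.6 = 31.5; their moment is 8.5·404 + 8.5·294 + 1.6·79 + 5.6·162 + 4.7·482 + 2.6·411 = 10300.6.
For the centroid to hit 148: (10300.6 + w·76) / (31.5 + w) = 148.
So w = (148·31.5 − 10300.6)/(76 − 148) = -5638.6/-72 ≈ 78.31.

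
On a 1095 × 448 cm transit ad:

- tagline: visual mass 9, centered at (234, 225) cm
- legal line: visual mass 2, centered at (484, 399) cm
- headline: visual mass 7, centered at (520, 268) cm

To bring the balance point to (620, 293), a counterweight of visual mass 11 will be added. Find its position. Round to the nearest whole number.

(1024, 345)

With the counterweight, Σw becomes 9 + 2 + 7 + 11 = 29.
x: need Σw·x = 29·620 = 17980. Existing = 9·234 + 2·484 + 7·520 = 6714. Remainder 11266 / 11 ≈ 1024.18.
y: need Σw·y = 29·293 = 8497. Existing = 9·225 + 2·399 + 7·268 = 4699. Remainder 3798 / 11 ≈ 345.27.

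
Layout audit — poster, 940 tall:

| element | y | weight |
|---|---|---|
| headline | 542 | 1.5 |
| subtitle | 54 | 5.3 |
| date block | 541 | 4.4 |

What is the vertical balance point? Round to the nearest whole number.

y ≈ 311

Σw = 1.5 + 5.3 + 4.4 = 11.2.
y-moment: 1.5·542 + 5.3·54 + 4.4·541 = 3479.6; centroid 3479.6/11.2 ≈ 310.68.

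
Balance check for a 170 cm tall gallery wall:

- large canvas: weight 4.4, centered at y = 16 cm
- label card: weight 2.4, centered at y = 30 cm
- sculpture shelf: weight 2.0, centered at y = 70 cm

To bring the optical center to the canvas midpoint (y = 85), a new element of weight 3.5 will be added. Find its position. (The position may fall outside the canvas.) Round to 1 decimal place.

After adding the new element, total weight = 4.4 + 2.4 + 2.0 + 3.5 = 12.3.
Along y: (282.4 + 3.5·y) / 12.3 = 85 (existing moment 4.4·16 + 2.4·30 + 2.0·70 = 282.4) ⇒ y = (1045.5 − 282.4) / 3.5 ≈ 218.03.

y ≈ 218.0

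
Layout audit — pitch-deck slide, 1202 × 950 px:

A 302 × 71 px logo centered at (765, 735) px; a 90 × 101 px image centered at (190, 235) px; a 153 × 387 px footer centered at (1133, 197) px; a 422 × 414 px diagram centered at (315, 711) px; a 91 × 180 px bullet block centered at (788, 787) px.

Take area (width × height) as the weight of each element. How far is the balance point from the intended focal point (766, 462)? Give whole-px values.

≈ 257 px

Areas → weights: logo 302·71 = 21442, image 90·101 = 9090, footer 153·387 = 59211, diagram 422·414 = 174708, bullet block 91·180 = 16380; Σw = 280831.
Σw·x = 21442·765 + 9090·190 + 59211·1133 + 174708·315 + 16380·788 = 153156753, so x̄ = 153156753/280831 ≈ 545.37.
Σw·y = 21442·735 + 9090·235 + 59211·197 + 174708·711 + 16380·787 = 166669035, so ȳ = 166669035/280831 ≈ 593.49.
From (766, 462): dx = -220.63, dy = 131.49, so the distance is √(dx²+dy²) ≈ 256.84.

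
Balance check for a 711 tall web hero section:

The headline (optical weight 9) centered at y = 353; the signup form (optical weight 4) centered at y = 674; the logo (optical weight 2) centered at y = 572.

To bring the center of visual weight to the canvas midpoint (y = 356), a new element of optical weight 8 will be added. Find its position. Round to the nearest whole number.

y ≈ 146

After adding the new element, total weight = 9 + 4 + 2 + 8 = 23.
Along y: (7017 + 8·y) / 23 = 356 (existing moment 9·353 + 4·674 + 2·572 = 7017) ⇒ y = (8188 − 7017) / 8 ≈ 146.38.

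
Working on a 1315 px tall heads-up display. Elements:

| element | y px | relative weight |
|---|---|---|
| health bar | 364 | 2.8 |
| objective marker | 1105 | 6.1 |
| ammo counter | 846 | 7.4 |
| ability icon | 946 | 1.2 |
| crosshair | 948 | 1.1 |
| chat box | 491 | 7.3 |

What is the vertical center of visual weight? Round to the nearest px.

Weights sum to 2.8 + 6.1 + 7.4 + 1.2 + 1.1 + 7.3 = 25.9.
y: moment 19782.4 / weight 25.9 ≈ 763.80

y ≈ 764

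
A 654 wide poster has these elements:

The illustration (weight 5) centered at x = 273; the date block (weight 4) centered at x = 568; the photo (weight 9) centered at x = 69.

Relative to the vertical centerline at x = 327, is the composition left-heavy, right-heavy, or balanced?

Σw = 5 + 4 + 9 = 18.
x: (5·273 + 4·568 + 9·69) / 18 = 4258 / 18 ≈ 236.56
236.6 lies left of the midline 327, so the layout is left-heavy.

left-heavy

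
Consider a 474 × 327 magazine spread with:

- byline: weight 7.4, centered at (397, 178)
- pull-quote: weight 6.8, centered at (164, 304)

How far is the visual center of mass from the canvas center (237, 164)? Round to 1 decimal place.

Total weight = 7.4 + 6.8 = 14.2.
x: (7.4·397 + 6.8·164) / 14.2 = 4053.0 / 14.2 ≈ 285.42
y: (7.4·178 + 6.8·304) / 14.2 = 3384.4 / 14.2 ≈ 238.34
Relative to (237, 164): Δ = (48.42, 74.34); |Δ| = √(48.42² + 74.34²) ≈ 88.72.

≈ 88.7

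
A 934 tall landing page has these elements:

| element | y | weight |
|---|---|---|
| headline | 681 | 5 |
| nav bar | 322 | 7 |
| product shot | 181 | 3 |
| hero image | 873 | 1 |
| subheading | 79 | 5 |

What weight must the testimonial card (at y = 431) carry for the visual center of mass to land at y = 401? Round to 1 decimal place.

w ≈ 31.7

Existing Σw = 21 (5 + 7 + 3 + 1 + 5); existing moment 5·681 + 7·322 + 3·181 + 1·873 + 5·79 = 7470.
Set Σw·y/Σw = 401: (7470 + 431w) = 401·(21 + w).
Rearranging, w·(431 − 401) = 401·21 − 7470 = 951, so w ≈ 951/30 = 31.70.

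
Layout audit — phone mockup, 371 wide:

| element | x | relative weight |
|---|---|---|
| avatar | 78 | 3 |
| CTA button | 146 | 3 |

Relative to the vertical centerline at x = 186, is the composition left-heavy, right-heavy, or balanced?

left-heavy

Weights sum to 3 + 3 = 6.
Σw·x = 3·78 + 3·146 = 672, so x̄ = 672/6 ≈ 112.00.
Since 112.0 is left of 186, the composition reads left-heavy.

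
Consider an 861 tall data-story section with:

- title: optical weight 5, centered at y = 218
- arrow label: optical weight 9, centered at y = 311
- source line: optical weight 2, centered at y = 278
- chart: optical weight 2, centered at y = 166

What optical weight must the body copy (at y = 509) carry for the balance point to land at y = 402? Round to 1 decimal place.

w ≈ 23.0

Fixed elements: Σw = 5 + 9 + 2 + 2 = 18, Σw·y = 5·218 + 9·311 + 2·278 + 2·166 = 4777.
Balance at y = 402 requires (4777 + w·509) / (18 + w) = 402.
So w = (402·18 − 4777)/(509 − 402) = 2459/107 ≈ 22.98.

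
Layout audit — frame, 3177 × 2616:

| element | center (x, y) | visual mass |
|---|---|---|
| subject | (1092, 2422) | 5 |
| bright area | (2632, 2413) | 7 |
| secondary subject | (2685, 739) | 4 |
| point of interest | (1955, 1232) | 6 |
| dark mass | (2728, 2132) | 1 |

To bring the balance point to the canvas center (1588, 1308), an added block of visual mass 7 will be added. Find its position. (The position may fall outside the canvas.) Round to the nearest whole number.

New total weight: (5 + 7 + 4 + 6 + 1) + 7 = 30.
x: target moment 30×1588 = 47640; current 5·1092 + 7·2632 + 4·2685 + 6·1955 + 1·2728 = 49082; the added block supplies -1442, so x = -1442/7 ≈ -206.00.
y: target moment 30×1308 = 39240; current 5·2422 + 7·2413 + 4·739 + 6·1232 + 1·2132 = 41481; the added block supplies -2241, so y = -2241/7 ≈ -320.14.

(-206, -320)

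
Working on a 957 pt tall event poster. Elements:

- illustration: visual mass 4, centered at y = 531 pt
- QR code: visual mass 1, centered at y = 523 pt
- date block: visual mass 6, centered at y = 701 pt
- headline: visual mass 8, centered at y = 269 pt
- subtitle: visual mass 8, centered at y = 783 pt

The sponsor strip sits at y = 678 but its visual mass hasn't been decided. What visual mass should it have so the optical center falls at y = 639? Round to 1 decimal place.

Known weights sum to 4 + 1 + 6 + 8 + 8 = 27; their moment is 4·531 + 1·523 + 6·701 + 8·269 + 8·783 = 15269.
For the centroid to hit 639: (15269 + w·678) / (27 + w) = 639.
Rearranging, w·(678 − 639) = 639·27 − 15269 = 1984, so w ≈ 1984/39 = 50.87.

w ≈ 50.9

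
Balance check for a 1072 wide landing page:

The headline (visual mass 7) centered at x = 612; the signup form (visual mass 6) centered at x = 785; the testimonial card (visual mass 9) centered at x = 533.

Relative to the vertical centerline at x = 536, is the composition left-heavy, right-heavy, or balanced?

Weights sum to 7 + 6 + 9 = 22.
x-moment: 7·612 + 6·785 + 9·533 = 13791; centroid 13791/22 ≈ 626.86.
626.9 vs midline 536 → right-heavy.

right-heavy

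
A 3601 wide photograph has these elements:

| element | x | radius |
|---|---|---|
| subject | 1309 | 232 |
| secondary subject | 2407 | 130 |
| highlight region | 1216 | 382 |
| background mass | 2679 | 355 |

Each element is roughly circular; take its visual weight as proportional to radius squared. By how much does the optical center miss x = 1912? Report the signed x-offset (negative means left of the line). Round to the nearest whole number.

≈ -85

r² weights: subject 232² = 53824, secondary subject 130² = 16900, highlight region 382² = 145924, background mass 355² = 126025. Total = 342673.
x-moment: 53824·1309 + 16900·2407 + 145924·1216 + 126025·2679 = 626198475; centroid 626198475/342673 ≈ 1827.39.
Offset from x = 1912: 1827.39 − 1912 ≈ -84.61.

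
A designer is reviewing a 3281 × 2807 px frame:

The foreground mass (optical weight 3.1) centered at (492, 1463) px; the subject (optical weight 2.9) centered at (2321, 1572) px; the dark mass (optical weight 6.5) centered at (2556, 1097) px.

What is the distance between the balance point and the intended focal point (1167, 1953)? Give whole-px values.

≈ 1052 px

Weights sum to 3.1 + 2.9 + 6.5 = 12.5.
x-moment: 3.1·492 + 2.9·2321 + 6.5·2556 = 24870.1; centroid 24870.1/12.5 ≈ 1989.61.
y-moment: 3.1·1463 + 2.9·1572 + 6.5·1097 = 16224.6; centroid 16224.6/12.5 ≈ 1297.97.
Relative to (1167, 1953): Δ = (822.61, -655.03); |Δ| = √(822.61² + -655.03²) ≈ 1051.55.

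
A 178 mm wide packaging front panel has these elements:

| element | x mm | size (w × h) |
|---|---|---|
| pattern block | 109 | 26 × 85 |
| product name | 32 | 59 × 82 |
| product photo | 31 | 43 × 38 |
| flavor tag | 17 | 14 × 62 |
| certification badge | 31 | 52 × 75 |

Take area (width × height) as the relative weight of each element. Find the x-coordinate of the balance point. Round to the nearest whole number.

Areas → weights: pattern block 26·85 = 2210, product name 59·82 = 4838, product photo 43·38 = 1634, flavor tag 14·62 = 868, certification badge 52·75 = 3900; Σw = 13450.
x: (2210·109 + 4838·32 + 1634·31 + 868·17 + 3900·31) / 13450 = 582016 / 13450 ≈ 43.27

x ≈ 43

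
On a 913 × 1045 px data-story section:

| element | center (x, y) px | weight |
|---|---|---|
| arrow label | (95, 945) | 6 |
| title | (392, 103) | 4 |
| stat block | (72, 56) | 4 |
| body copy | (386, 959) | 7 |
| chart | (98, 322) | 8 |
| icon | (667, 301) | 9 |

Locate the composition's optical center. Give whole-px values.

(314, 482)

Σw = 6 + 4 + 4 + 7 + 8 + 9 = 38.
x: (6·95 + 4·392 + 4·72 + 7·386 + 8·98 + 9·667) / 38 = 11915 / 38 ≈ 313.55
y: (6·945 + 4·103 + 4·56 + 7·959 + 8·322 + 9·301) / 38 = 18304 / 38 ≈ 481.68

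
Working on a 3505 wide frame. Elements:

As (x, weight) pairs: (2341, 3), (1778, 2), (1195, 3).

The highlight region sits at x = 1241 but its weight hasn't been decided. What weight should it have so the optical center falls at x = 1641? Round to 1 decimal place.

Existing Σw = 8 (3 + 2 + 3); existing moment 3·2341 + 2·1778 + 3·1195 = 14164.
Balance at x = 1641 requires (14164 + w·1241) / (8 + w) = 1641.
So w = (1641·8 − 14164)/(1241 − 1641) = -1036/-400 ≈ 2.59.

w ≈ 2.6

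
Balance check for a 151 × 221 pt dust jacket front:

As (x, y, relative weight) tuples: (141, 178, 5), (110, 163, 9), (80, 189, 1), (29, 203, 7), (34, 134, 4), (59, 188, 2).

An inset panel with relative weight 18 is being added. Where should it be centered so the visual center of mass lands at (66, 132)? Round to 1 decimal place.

(44.7, 66.3)

After adding the inset panel, total weight = 5 + 9 + 1 + 7 + 4 + 2 + 18 = 46.
x: target moment 46×66 = 3036; current 5·141 + 9·110 + 1·80 + 7·29 + 4·34 + 2·59 = 2232; the inset panel supplies 804, so x = 804/18 ≈ 44.67.
y: target moment 46×132 = 6072; current 5·178 + 9·163 + 1·189 + 7·203 + 4·134 + 2·188 = 4879; the inset panel supplies 1193, so y = 1193/18 ≈ 66.28.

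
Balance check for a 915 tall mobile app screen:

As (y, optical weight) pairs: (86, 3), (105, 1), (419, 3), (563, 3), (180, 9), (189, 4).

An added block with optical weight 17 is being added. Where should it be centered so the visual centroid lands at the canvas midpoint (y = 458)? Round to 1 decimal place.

y ≈ 743.2

New total weight: (3 + 1 + 3 + 3 + 9 + 4) + 17 = 40.
Along y: (5685 + 17·y) / 40 = 458 (existing moment 3·86 + 1·105 + 3·419 + 3·563 + 9·180 + 4·189 = 5685) ⇒ y = (18320 − 5685) / 17 ≈ 743.24.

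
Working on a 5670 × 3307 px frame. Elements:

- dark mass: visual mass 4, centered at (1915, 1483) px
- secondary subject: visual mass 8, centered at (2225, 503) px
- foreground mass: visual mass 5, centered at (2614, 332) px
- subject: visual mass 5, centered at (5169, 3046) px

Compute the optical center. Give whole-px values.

(2926, 1220)

Total weight = 4 + 8 + 5 + 5 = 22.
x: (4·1915 + 8·2225 + 5·2614 + 5·5169) / 22 = 64375 / 22 ≈ 2926.14
y: (4·1483 + 8·503 + 5·332 + 5·3046) / 22 = 26846 / 22 ≈ 1220.27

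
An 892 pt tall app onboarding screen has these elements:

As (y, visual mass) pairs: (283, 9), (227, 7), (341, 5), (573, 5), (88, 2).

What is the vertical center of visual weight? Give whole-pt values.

y ≈ 317

Σw = 9 + 7 + 5 + 5 + 2 = 28.
y-moment: 9·283 + 7·227 + 5·341 + 5·573 + 2·88 = 8882; centroid 8882/28 ≈ 317.21.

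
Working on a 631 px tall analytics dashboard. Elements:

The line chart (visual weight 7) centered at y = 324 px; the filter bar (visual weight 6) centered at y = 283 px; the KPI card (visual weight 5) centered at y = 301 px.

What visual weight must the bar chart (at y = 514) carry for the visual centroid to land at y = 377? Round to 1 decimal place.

Fixed elements: Σw = 7 + 6 + 5 = 18, Σw·y = 7·324 + 6·283 + 5·301 = 5471.
Balance at y = 377 requires (5471 + w·514) / (18 + w) = 377.
Rearranging, w·(514 − 377) = 377·18 − 5471 = 1315, so w ≈ 1315/137 = 9.60.

w ≈ 9.6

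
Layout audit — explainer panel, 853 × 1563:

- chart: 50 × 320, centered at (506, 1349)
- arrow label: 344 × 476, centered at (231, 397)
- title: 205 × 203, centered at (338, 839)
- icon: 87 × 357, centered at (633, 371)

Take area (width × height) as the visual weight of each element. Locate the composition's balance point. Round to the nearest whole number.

Areas: chart 50·320 = 16000, arrow label 344·476 = 163744, title 205·203 = 41615, icon 87·357 = 31059. Total weight = 252418.
Σw·x = 16000·506 + 163744·231 + 41615·338 + 31059·633 = 79647081, so x̄ = 79647081/252418 ≈ 315.54.
Σw·y = 16000·1349 + 163744·397 + 41615·839 + 31059·371 = 133028242, so ȳ = 133028242/252418 ≈ 527.02.

(316, 527)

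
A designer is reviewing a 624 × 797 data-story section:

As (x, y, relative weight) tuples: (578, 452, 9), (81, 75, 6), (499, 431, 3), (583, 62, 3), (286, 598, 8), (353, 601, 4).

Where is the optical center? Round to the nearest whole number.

Weights sum to 9 + 6 + 3 + 3 + 8 + 4 = 33.
x: moment 12634 / weight 33 ≈ 382.85
y: moment 13185 / weight 33 ≈ 399.55

(383, 400)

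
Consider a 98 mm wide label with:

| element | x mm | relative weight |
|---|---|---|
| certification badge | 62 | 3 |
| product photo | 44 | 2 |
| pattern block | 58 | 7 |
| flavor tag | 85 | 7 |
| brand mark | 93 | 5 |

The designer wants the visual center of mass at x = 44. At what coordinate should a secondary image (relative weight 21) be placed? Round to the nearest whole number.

x ≈ 11

New total weight: (3 + 2 + 7 + 7 + 5) + 21 = 45.
x: target moment 45×44 = 1980; current 3·62 + 2·44 + 7·58 + 7·85 + 5·93 = 1740; the secondary image supplies 240, so x = 240/21 ≈ 11.43.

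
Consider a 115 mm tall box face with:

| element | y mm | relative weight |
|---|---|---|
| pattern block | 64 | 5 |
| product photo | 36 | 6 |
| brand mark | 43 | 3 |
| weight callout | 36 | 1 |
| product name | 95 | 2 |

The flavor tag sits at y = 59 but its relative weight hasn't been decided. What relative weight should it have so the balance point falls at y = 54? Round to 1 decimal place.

Known weights sum to 5 + 6 + 3 + 1 + 2 = 17; their moment is 5·64 + 6·36 + 3·43 + 1·36 + 2·95 = 891.
For the centroid to hit 54: (891 + w·59) / (17 + w) = 54.
So w = (54·17 − 891)/(59 − 54) = 27/5 ≈ 5.40.

w ≈ 5.4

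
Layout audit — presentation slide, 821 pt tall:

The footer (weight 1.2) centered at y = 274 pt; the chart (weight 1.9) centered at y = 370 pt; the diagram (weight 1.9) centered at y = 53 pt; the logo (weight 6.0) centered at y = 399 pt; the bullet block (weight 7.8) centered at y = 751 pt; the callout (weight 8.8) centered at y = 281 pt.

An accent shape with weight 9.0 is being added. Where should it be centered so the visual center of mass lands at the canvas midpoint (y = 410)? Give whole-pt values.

y ≈ 350

With the accent shape, Σw becomes 1.2 + 1.9 + 1.9 + 6.0 + 7.8 + 8.8 + 9.0 = 36.6.
y: need Σw·y = 36.6·410 = 15006.0. Existing = 1.2·274 + 1.9·370 + 1.9·53 + 6.0·399 + 7.8·751 + 8.8·281 = 11857.1. Remainder 3148.9 / 9.0 ≈ 349.88.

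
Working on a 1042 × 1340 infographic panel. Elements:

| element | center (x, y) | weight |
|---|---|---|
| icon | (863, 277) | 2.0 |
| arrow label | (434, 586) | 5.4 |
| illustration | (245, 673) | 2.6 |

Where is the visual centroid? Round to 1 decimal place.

Σw = 2.0 + 5.4 + 2.6 = 10.0.
Σw·x = 2.0·863 + 5.4·434 + 2.6·245 = 4706.6, so x̄ = 4706.6/10.0 ≈ 470.66.
Σw·y = 2.0·277 + 5.4·586 + 2.6·673 = 5468.2, so ȳ = 5468.2/10.0 ≈ 546.82.

(470.7, 546.8)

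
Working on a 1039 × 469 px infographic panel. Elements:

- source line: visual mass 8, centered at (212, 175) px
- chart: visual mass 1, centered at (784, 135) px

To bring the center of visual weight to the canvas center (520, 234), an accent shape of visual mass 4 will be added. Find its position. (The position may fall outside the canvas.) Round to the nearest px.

With the accent shape, Σw becomes 8 + 1 + 4 = 13.
x: need Σw·x = 13·520 = 6760. Existing = 8·212 + 1·784 = 2480. Remainder 4280 / 4 ≈ 1070.00.
y: need Σw·y = 13·234 = 3042. Existing = 8·175 + 1·135 = 1535. Remainder 1507 / 4 ≈ 376.75.

(1070, 377)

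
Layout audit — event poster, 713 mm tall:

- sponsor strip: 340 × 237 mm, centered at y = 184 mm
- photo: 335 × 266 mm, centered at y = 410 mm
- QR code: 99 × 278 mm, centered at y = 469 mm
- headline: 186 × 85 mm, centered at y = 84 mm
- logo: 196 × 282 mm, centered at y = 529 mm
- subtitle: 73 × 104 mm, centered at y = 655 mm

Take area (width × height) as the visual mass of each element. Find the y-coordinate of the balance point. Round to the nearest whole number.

Taking area as weight: sponsor strip 340·237 = 80580, photo 335·266 = 89110, QR code 99·278 = 27522, headline 186·85 = 15810, logo 196·282 = 55272, subtitle 73·104 = 7592. Sum 275886.
Σw·y = 80580·184 + 89110·410 + 27522·469 + 15810·84 + 55272·529 + 7592·655 = 99809326, so ȳ = 99809326/275886 ≈ 361.78.

y ≈ 362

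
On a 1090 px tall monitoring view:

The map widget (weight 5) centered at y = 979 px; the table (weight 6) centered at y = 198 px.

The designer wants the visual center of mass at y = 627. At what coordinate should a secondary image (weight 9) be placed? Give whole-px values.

y ≈ 717

After adding the secondary image, total weight = 5 + 6 + 9 = 20.
Along y: (6083 + 9·y) / 20 = 627 (existing moment 5·979 + 6·198 = 6083) ⇒ y = (12540 − 6083) / 9 ≈ 717.44.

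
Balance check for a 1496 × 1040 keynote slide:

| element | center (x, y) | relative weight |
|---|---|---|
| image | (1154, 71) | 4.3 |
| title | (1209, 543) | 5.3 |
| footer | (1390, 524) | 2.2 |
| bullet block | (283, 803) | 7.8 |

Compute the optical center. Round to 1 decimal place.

Total weight = 4.3 + 5.3 + 2.2 + 7.8 = 19.6.
Σw·x = 4.3·1154 + 5.3·1209 + 2.2·1390 + 7.8·283 = 16635.3, so x̄ = 16635.3/19.6 ≈ 848.74.
Σw·y = 4.3·71 + 5.3·543 + 2.2·524 + 7.8·803 = 10599.4, so ȳ = 10599.4/19.6 ≈ 540.79.

(848.7, 540.8)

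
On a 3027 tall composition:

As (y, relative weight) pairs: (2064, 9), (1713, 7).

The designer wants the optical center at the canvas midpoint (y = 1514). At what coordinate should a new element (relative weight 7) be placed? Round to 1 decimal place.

y ≈ 607.9

New total weight: (9 + 7) + 7 = 23.
Along y: (30567 + 7·y) / 23 = 1514 (existing moment 9·2064 + 7·1713 = 30567) ⇒ y = (34822 − 30567) / 7 ≈ 607.86.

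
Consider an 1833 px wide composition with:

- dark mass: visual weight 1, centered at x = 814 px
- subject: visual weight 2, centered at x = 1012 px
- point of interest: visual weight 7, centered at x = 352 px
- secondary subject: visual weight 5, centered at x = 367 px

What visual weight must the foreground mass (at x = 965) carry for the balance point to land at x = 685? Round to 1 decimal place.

w ≈ 11.2

Existing Σw = 15 (1 + 2 + 7 + 5); existing moment 1·814 + 2·1012 + 7·352 + 5·367 = 7137.
Balance at x = 685 requires (7137 + w·965) / (15 + w) = 685.
So w = (685·15 − 7137)/(965 − 685) = 3138/280 ≈ 11.21.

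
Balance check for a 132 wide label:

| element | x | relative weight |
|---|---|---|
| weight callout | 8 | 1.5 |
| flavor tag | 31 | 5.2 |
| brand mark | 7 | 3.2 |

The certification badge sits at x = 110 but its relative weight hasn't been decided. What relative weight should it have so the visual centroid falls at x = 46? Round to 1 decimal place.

Fixed elements: Σw = 1.5 + 5.2 + 3.2 = 9.9, Σw·x = 1.5·8 + 5.2·31 + 3.2·7 = 195.6.
Set Σw·x/Σw = 46: (195.6 + 110w) = 46·(9.9 + w).
Rearranging, w·(110 − 46) = 46·9.9 − 195.6 = 259.8, so w ≈ 259.8/64 = 4.06.

w ≈ 4.1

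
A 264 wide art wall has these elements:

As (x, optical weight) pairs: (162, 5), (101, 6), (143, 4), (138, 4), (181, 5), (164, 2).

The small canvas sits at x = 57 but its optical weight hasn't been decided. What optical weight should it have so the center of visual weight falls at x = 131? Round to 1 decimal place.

Existing Σw = 26 (5 + 6 + 4 + 4 + 5 + 2); existing moment 5·162 + 6·101 + 4·143 + 4·138 + 5·181 + 2·164 = 3773.
Balance at x = 131 requires (3773 + w·57) / (26 + w) = 131.
So w = (131·26 − 3773)/(57 − 131) = -367/-74 ≈ 4.96.

w ≈ 5.0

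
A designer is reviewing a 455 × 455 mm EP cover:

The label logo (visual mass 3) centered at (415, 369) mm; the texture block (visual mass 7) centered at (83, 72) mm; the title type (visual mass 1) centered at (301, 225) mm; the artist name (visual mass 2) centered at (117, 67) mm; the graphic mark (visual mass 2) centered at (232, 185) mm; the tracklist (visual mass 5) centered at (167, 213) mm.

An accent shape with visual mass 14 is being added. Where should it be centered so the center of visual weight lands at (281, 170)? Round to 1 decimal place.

(421.0, 169.6)

After adding the accent shape, total weight = 3 + 7 + 1 + 2 + 2 + 5 + 14 = 34.
Along x: (3660 + 14·x) / 34 = 281 (existing moment 3·415 + 7·83 + 1·301 + 2·117 + 2·232 + 5·167 = 3660) ⇒ x = (9554 − 3660) / 14 ≈ 421.00.
Along y: (3405 + 14·y) / 34 = 170 (existing moment 3·369 + 7·72 + 1·225 + 2·67 + 2·185 + 5·213 = 3405) ⇒ y = (5780 − 3405) / 14 ≈ 169.64.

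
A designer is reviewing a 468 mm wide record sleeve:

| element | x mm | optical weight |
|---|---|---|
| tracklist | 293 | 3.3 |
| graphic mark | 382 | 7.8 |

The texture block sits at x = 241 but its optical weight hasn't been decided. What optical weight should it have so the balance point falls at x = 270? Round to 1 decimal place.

Existing Σw = 11.1 (3.3 + 7.8); existing moment 3.3·293 + 7.8·382 = 3946.5.
Set Σw·x/Σw = 270: (3946.5 + 241w) = 270·(11.1 + w).
Rearranging, w·(241 − 270) = 270·11.1 − 3946.5 = -949.5, so w ≈ -949.5/-29 = 32.74.

w ≈ 32.7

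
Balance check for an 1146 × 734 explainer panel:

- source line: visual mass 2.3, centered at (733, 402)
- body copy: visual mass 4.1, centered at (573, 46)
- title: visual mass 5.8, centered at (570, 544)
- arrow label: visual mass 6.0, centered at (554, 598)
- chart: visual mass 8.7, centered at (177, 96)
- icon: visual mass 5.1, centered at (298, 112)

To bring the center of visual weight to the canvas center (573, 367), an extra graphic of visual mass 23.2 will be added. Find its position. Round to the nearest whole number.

(772, 474)

With the extra graphic, Σw becomes 2.3 + 4.1 + 5.8 + 6.0 + 8.7 + 5.1 + 23.2 = 55.2.
x: need Σw·x = 55.2·573 = 31629.6. Existing = 2.3·733 + 4.1·573 + 5.8·570 + 6.0·554 + 8.7·177 + 5.1·298 = 13724.9. Remainder 17904.7 / 23.2 ≈ 771.75.
y: need Σw·y = 55.2·367 = 20258.4. Existing = 2.3·402 + 4.1·46 + 5.8·544 + 6.0·598 + 8.7·96 + 5.1·112 = 9262.8. Remainder 10995.6 / 23.2 ≈ 473.95.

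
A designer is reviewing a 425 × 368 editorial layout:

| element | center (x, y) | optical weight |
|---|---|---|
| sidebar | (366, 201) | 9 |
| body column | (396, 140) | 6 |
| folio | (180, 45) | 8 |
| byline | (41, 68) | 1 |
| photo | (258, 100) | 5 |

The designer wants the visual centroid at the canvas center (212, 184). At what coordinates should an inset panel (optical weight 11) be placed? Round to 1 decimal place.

(3.5, 343.9)

With the inset panel, Σw becomes 9 + 6 + 8 + 1 + 5 + 11 = 40.
x: need Σw·x = 40·212 = 8480. Existing = 9·366 + 6·396 + 8·180 + 1·41 + 5·258 = 8441. Remainder 39 / 11 ≈ 3.55.
y: need Σw·y = 40·184 = 7360. Existing = 9·201 + 6·140 + 8·45 + 1·68 + 5·100 = 3577. Remainder 3783 / 11 ≈ 343.91.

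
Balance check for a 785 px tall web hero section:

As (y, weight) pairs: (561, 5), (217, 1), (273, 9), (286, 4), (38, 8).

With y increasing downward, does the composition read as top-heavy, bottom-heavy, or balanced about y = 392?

top-heavy

Total weight = 5 + 1 + 9 + 4 + 8 = 27.
y: (5·561 + 1·217 + 9·273 + 4·286 + 8·38) / 27 = 6927 / 27 ≈ 256.56
256.6 lies above (smaller y than) the midline 392, so the layout is top-heavy.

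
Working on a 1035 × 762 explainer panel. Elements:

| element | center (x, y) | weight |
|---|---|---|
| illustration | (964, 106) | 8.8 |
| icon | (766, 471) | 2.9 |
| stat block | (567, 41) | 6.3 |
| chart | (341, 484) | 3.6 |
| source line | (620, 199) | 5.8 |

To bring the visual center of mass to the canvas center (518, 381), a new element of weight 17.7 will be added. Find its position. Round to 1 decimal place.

(240.8, 662.7)

After adding the new element, total weight = 8.8 + 2.9 + 6.3 + 3.6 + 5.8 + 17.7 = 45.1.
x: target moment 45.1×518 = 23361.8; current 8.8·964 + 2.9·766 + 6.3·567 + 3.6·341 + 5.8·620 = 19100.3; the new element supplies 4261.5, so x = 4261.5/17.7 ≈ 240.76.
y: target moment 45.1×381 = 17183.1; current 8.8·106 + 2.9·471 + 6.3·41 + 3.6·484 + 5.8·199 = 5453.6; the new element supplies 11729.5, so y = 11729.5/17.7 ≈ 662.68.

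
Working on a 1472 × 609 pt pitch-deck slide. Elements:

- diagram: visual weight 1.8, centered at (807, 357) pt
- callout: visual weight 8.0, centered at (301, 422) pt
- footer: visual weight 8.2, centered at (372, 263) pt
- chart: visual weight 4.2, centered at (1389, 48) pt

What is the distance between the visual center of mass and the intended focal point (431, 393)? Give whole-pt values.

Σw = 1.8 + 8.0 + 8.2 + 4.2 = 22.2.
x-moment: 1.8·807 + 8.0·301 + 8.2·372 + 4.2·1389 = 12744.8; centroid 12744.8/22.2 ≈ 574.09.
y-moment: 1.8·357 + 8.0·422 + 8.2·263 + 4.2·48 = 6376.8; centroid 6376.8/22.2 ≈ 287.24.
Relative to (431, 393): Δ = (143.09, -105.76); |Δ| = √(143.09² + -105.76²) ≈ 177.93.

≈ 178 pt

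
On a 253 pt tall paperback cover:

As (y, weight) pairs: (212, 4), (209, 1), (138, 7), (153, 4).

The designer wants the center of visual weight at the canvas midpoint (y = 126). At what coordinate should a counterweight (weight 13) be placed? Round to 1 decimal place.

With the counterweight, Σw becomes 4 + 1 + 7 + 4 + 13 = 29.
y: target moment 29×126 = 3654; current 4·212 + 1·209 + 7·138 + 4·153 = 2635; the counterweight supplies 1019, so y = 1019/13 ≈ 78.38.

y ≈ 78.4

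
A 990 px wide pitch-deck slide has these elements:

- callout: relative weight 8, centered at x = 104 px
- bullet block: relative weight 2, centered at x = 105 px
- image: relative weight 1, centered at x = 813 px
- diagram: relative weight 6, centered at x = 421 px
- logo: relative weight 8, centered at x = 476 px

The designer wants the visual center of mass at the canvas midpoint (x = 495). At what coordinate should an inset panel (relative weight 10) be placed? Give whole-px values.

x ≈ 914

With the inset panel, Σw becomes 8 + 2 + 1 + 6 + 8 + 10 = 35.
x: need Σw·x = 35·495 = 17325. Existing = 8·104 + 2·105 + 1·813 + 6·421 + 8·476 = 8189. Remainder 9136 / 10 ≈ 913.60.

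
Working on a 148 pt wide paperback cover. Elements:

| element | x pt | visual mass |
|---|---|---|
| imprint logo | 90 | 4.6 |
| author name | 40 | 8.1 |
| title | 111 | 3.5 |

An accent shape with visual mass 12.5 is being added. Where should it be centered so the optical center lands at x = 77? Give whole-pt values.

x ≈ 87

After adding the accent shape, total weight = 4.6 + 8.1 + 3.5 + 12.5 = 28.7.
x: target moment 28.7×77 = 2209.9; current 4.6·90 + 8.1·40 + 3.5·111 = 1126.5; the accent shape supplies 1083.4, so x = 1083.4/12.5 ≈ 86.67.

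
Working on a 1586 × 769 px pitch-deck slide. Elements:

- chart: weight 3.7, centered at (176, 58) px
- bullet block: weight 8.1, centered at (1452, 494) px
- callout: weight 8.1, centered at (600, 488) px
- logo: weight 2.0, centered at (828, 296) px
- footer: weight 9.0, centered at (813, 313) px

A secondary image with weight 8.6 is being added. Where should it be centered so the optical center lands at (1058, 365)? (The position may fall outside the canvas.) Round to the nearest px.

With the secondary image, Σw becomes 3.7 + 8.1 + 8.1 + 2.0 + 9.0 + 8.6 = 39.5.
Along x: (26245.4 + 8.6·x) / 39.5 = 1058 (existing moment 3.7·176 + 8.1·1452 + 8.1·600 + 2.0·828 + 9.0·813 = 26245.4) ⇒ x = (41791.0 − 26245.4) / 8.6 ≈ 1807.63.
Along y: (11577.8 + 8.6·y) / 39.5 = 365 (existing moment 3.7·58 + 8.1·494 + 8.1·488 + 2.0·296 + 9.0·313 = 11577.8) ⇒ y = (14417.5 − 11577.8) / 8.6 ≈ 330.20.

(1808, 330)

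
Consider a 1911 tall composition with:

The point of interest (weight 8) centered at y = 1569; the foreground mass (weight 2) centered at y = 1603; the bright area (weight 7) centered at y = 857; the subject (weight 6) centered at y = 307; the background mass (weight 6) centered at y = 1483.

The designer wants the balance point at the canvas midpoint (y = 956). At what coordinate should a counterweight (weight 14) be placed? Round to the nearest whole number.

y ≈ 615

After adding the counterweight, total weight = 8 + 2 + 7 + 6 + 6 + 14 = 43.
y: need Σw·y = 43·956 = 41108. Existing = 8·1569 + 2·1603 + 7·857 + 6·307 + 6·1483 = 32497. Remainder 8611 / 14 ≈ 615.07.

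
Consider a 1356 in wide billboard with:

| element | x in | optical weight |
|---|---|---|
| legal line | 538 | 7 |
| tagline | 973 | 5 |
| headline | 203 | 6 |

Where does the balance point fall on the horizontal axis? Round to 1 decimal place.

x ≈ 547.2

Total weight = 7 + 5 + 6 = 18.
Σw·x = 7·538 + 5·973 + 6·203 = 9849, so x̄ = 9849/18 ≈ 547.17.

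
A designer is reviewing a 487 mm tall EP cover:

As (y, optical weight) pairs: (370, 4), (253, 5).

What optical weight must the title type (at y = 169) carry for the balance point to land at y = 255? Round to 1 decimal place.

Known weights sum to 4 + 5 = 9; their moment is 4·370 + 5·253 = 2745.
Balance at y = 255 requires (2745 + w·169) / (9 + w) = 255.
Solving: w = (255·9 − 2745) / (169 − 255) = -450 / -86 ≈ 5.23.

w ≈ 5.2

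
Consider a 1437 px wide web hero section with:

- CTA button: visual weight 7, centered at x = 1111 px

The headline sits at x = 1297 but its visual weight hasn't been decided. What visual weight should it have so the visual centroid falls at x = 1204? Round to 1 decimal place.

w ≈ 7.0

Known: weight 7 with moment 7·1111 = 7777.
Set Σw·x/Σw = 1204: (7777 + 1297w) = 1204·(7 + w).
Solving: w = (1204·7 − 7777) / (1297 − 1204) = 651 / 93 ≈ 7.00.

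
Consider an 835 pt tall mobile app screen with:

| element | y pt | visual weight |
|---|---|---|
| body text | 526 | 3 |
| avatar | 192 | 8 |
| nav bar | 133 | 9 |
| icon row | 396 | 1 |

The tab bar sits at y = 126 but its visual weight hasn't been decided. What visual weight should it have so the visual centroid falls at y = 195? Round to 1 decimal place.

w ≈ 8.9

Known weights sum to 3 + 8 + 9 + 1 = 21; their moment is 3·526 + 8·192 + 9·133 + 1·396 = 4707.
Set Σw·y/Σw = 195: (4707 + 126w) = 195·(21 + w).
Solving: w = (195·21 − 4707) / (126 − 195) = -612 / -69 ≈ 8.87.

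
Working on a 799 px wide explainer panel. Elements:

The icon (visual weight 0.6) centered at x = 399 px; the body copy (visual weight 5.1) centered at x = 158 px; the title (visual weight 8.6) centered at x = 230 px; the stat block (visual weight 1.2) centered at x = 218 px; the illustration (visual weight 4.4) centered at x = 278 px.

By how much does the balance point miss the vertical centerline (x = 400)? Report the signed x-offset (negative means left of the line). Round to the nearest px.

Weights sum to 0.6 + 5.1 + 8.6 + 1.2 + 4.4 = 19.9.
x-moment: 0.6·399 + 5.1·158 + 8.6·230 + 1.2·218 + 4.4·278 = 4508.0; centroid 4508.0/19.9 ≈ 226.53.
Offset from x = 400: 226.53 − 400 ≈ -173.47.

≈ -173 px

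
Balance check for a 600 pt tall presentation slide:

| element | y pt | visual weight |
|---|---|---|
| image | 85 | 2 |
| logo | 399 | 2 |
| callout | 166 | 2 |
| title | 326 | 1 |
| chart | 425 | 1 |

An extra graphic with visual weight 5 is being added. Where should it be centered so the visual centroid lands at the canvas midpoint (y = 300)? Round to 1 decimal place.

After adding the extra graphic, total weight = 2 + 2 + 2 + 1 + 1 + 5 = 13.
y: need Σw·y = 13·300 = 3900. Existing = 2·85 + 2·399 + 2·166 + 1·326 + 1·425 = 2051. Remainder 1849 / 5 ≈ 369.80.

y ≈ 369.8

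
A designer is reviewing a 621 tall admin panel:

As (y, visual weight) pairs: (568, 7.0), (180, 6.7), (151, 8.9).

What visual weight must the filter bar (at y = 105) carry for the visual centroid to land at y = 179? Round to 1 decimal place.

w ≈ 33.5

Known weights sum to 7.0 + 6.7 + 8.9 = 22.6; their moment is 7.0·568 + 6.7·180 + 8.9·151 = 6525.9.
For the centroid to hit 179: (6525.9 + w·105) / (22.6 + w) = 179.
Rearranging, w·(105 − 179) = 179·22.6 − 6525.9 = -2480.5, so w ≈ -2480.5/-74 = 33.52.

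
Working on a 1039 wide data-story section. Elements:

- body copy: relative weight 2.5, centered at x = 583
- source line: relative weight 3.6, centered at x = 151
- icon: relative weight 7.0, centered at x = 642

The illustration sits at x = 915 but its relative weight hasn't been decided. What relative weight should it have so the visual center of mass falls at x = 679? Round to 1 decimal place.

Existing Σw = 13.1 (2.5 + 3.6 + 7.0); existing moment 2.5·583 + 3.6·151 + 7.0·642 = 6495.1.
Balance at x = 679 requires (6495.1 + w·915) / (13.1 + w) = 679.
Solving: w = (679·13.1 − 6495.1) / (915 − 679) = 2399.8 / 236 ≈ 10.17.

w ≈ 10.2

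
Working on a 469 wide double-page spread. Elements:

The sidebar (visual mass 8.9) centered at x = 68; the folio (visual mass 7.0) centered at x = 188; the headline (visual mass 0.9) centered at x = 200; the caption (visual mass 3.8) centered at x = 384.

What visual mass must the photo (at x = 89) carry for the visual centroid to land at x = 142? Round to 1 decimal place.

Known weights sum to 8.9 + 7.0 + 0.9 + 3.8 = 20.6; their moment is 8.9·68 + 7.0·188 + 0.9·200 + 3.8·384 = 3560.4.
Balance at x = 142 requires (3560.4 + w·89) / (20.6 + w) = 142.
Solving: w = (142·20.6 − 3560.4) / (89 − 142) = -635.2 / -53 ≈ 11.98.

w ≈ 12.0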